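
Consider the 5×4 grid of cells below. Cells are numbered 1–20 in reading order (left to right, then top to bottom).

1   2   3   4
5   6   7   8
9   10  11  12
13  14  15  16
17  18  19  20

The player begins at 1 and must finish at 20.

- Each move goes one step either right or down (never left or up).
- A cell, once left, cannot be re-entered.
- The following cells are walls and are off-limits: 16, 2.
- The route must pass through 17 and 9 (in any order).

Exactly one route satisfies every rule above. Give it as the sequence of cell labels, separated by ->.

1 -> 5 -> 9 -> 13 -> 17 -> 18 -> 19 -> 20

Moves only go right or down, so the column and row indices never decrease.
Route from 1: 4× down (reaching 17), 3× right (reaching 20) — 7 moves in all.
Check: all required cells visited.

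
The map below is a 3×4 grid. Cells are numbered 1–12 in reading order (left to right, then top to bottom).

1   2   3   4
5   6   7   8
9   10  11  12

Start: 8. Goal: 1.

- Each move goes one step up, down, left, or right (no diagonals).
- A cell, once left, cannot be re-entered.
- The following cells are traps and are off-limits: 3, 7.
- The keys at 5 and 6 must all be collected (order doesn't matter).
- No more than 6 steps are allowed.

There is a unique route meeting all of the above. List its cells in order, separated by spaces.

Any route must reach 5 and 6 and still end at 1 within 6 moves, so the order of the required stops is forced.
Route from 8: down to 12, 2× left (reaching 10), up to 6, left to 5, up to 1 — 6 moves in all.
Check: all required cells visited; 6 ≤ 6 moves.

8 12 11 10 6 5 1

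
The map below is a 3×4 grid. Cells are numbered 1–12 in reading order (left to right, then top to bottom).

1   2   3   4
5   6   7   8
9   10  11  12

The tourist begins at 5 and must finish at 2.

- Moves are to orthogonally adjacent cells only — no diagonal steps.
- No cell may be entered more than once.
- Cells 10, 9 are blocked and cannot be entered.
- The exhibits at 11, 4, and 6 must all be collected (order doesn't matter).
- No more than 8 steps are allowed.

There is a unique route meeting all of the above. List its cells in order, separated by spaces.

The budget equals the shortest possible length, so every move has to be on a shortest route through the required cells.
Route from 5: 2× right (reaching 7), down to 11, right to 12, 2× up (reaching 4), 2× left (reaching 2) — 8 moves in all.
Check: all required cells visited; 8 ≤ 8 moves.

5 6 7 11 12 8 4 3 2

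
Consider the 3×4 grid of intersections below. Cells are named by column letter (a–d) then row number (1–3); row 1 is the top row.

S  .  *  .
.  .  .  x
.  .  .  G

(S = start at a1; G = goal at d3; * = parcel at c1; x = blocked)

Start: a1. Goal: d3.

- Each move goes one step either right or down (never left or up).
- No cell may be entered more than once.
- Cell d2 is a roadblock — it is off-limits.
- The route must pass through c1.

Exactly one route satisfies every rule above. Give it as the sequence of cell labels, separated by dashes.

Moves only go right or down, so the column and row indices never decrease.
Route from a1: right 2 to c1, down 2 to c3, right 1 to d3 — 5 moves in all.
Check: all required cells visited.

a1 - b1 - c1 - c2 - c3 - d3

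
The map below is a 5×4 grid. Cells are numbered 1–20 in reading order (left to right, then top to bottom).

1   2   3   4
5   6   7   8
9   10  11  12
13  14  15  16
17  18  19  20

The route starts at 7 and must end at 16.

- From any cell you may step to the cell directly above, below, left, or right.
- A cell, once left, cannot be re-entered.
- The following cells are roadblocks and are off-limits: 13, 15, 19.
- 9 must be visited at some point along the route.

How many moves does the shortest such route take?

7

Any route passes through 9 somewhere between 7 and 16. Summing Manhattan distances along the two legs (7 → 9 → 16) gives a lower bound of 3 + 4 = 7 moves.
A route of 7 moves achieves this: 7 → 6 → 5 → 9 → 10 → 11 → 12 → 16.
Since 7 matches the lower bound, it is optimal.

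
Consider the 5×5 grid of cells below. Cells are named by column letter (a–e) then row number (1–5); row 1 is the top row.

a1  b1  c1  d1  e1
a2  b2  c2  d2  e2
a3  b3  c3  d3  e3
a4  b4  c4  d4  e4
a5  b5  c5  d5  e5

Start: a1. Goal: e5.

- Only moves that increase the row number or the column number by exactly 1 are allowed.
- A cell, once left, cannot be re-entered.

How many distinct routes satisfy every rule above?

A right/down-only route from a1 to e5 makes exactly 4 down-moves and 4 right-moves in some order.
With no other constraints that would be C(8,4) = 70 routes.
That gives 70 routes.

70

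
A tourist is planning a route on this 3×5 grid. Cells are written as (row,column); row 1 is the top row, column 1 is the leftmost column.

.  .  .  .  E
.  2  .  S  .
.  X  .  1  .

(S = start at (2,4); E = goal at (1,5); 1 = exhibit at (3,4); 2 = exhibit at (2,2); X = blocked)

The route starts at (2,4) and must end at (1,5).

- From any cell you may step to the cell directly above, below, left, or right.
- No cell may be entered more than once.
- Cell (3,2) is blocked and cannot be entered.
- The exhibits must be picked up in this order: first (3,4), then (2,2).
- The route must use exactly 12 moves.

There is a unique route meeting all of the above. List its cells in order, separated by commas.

The waypoints must appear in the order (3,4), (2,2), with no cell reused.
Route from (2,4): right 1 to (2,5), down 1 to (3,5), left 2 to (3,3), up 1 to (2,3), left 2 to (2,1), up 1 to (1,1), right 4 to (1,5) — 12 moves in all.
Check: order respected (1 at step 3, 2 at step 6); 12 moves as required.

(2,4), (2,5), (3,5), (3,4), (3,3), (2,3), (2,2), (2,1), (1,1), (1,2), (1,3), (1,4), (1,5)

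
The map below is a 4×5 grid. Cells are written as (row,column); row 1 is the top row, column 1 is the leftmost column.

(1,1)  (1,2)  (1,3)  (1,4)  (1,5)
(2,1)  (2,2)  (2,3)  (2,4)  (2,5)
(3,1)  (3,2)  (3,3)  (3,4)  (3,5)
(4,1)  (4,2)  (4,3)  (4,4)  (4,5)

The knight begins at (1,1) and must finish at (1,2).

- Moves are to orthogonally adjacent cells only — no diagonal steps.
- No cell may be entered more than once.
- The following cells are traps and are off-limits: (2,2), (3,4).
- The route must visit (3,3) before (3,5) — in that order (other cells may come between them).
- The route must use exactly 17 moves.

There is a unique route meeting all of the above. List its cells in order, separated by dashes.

The waypoints must appear in the order (3,3), (3,5), with no cell reused.
Route from (1,1): down 3 to (4,1), right 1 to (4,2), up 1 to (3,2), right 1 to (3,3), down 1 to (4,3), right 2 to (4,5), up 3 to (1,5), left 1 to (1,4), down 1 to (2,4), left 1 to (2,3), up 1 to (1,3), left 1 to (1,2) — 17 moves in all.
Check: order respected ((3,3) at step 6, (3,5) at step 10); 17 moves as required.

(1,1) - (2,1) - (3,1) - (4,1) - (4,2) - (3,2) - (3,3) - (4,3) - (4,4) - (4,5) - (3,5) - (2,5) - (1,5) - (1,4) - (2,4) - (2,3) - (1,3) - (1,2)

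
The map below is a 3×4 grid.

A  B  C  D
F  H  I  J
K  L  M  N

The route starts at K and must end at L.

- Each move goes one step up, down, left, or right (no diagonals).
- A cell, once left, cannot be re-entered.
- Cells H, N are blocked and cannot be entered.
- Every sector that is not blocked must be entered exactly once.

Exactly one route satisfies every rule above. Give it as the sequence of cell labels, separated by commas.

K, F, A, B, C, D, J, I, M, L

Need to visit all 10 open cells exactly once, starting at K and ending at L.
Cell D has only two open neighbours (J and C), so the path must pass straight through it: one of those is the cell it's entered from and the other is where it exits.
Route from K: 2× up (reaching A), 3× right (reaching D), down to J, left to I, down to M, left to L — 9 moves in all.
Check: all 10 open cells covered.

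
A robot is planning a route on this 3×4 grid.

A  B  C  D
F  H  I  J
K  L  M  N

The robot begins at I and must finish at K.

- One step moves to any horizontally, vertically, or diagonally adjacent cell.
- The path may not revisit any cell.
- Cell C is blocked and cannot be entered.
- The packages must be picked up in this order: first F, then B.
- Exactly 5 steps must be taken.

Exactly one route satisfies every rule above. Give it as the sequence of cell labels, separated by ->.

The waypoints must appear in the order F, B, with no cell reused.
Route from I: down-left to L, up-left to F, up-right to B, down to H, down-left to K — 5 moves in all.
Check: order respected (F at step 2, B at step 3); 5 moves as required.

I -> L -> F -> B -> H -> K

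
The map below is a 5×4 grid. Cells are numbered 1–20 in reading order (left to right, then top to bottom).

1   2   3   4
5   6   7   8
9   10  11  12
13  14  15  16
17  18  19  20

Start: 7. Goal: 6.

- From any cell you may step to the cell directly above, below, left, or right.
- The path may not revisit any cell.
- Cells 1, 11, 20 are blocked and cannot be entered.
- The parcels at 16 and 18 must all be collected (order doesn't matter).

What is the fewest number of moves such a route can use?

9

Any route passes through 16 and 18 in some order between 7 and 6. Summing Manhattan distances along each leg and taking the cheapest ordering (7 → 16 → 18 → 6) gives a lower bound of 3 + 3 + 3 = 9 moves.
A route of 9 moves achieves this: 7 → 8 → 12 → 16 → 15 → 19 → 18 → 14 → 10 → 6.
Since 9 matches the lower bound, it is optimal.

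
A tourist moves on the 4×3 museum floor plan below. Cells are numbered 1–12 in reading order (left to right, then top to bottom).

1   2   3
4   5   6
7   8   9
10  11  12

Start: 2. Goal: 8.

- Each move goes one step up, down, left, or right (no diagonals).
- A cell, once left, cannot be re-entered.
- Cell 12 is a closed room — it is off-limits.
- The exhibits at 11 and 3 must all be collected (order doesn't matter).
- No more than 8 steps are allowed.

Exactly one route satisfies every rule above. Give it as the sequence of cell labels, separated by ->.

2 -> 3 -> 6 -> 5 -> 4 -> 7 -> 10 -> 11 -> 8

Any route must reach 11 and 3 and still end at 8 within 8 moves, so the order of the required stops is forced.
Route from 2: right to 3, down to 6, 2× left (reaching 4), 2× down (reaching 10), right to 11, up to 8 — 8 moves in all.
Check: all required cells visited; 8 ≤ 8 moves.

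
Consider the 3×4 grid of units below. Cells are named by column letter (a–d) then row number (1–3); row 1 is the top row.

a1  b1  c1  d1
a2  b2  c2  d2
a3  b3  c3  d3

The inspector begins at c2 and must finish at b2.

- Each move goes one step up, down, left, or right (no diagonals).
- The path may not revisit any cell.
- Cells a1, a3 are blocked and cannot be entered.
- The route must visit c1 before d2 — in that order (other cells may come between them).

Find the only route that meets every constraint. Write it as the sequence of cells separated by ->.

c2 -> c1 -> d1 -> d2 -> d3 -> c3 -> b3 -> b2

The waypoints must appear in the order c1, d2, with no cell reused.
Route from c2: up to c1, right to d1, 2× down (reaching d3), 2× left (reaching b3), up to b2 — 7 moves in all.
Check: order respected (c1 at step 1, d2 at step 3).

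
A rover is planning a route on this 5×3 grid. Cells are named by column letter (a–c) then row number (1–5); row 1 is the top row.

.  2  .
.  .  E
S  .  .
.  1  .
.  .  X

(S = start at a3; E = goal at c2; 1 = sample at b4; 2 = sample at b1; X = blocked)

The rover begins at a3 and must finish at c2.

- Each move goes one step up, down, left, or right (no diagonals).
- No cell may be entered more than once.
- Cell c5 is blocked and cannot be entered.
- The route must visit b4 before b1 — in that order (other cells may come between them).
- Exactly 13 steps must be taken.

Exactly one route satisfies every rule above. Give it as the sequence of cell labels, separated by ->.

The waypoints must appear in the order b4, b1, with no cell reused.
Route from a3: down 2 to a5, right 1 to b5, up 1 to b4, right 1 to c4, up 1 to c3, left 1 to b3, up 1 to b2, left 1 to a2, up 1 to a1, right 2 to c1, down 1 to c2 — 13 moves in all.
Check: order respected (1 at step 4, 2 at step 11); 13 moves as required.

a3 -> a4 -> a5 -> b5 -> b4 -> c4 -> c3 -> b3 -> b2 -> a2 -> a1 -> b1 -> c1 -> c2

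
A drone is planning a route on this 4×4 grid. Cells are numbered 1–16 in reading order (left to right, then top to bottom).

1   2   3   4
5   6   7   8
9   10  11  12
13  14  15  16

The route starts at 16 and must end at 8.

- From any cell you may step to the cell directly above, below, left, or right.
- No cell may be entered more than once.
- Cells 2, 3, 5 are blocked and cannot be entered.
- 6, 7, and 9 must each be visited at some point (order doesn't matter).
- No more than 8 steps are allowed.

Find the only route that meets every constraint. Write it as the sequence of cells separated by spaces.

The 8-move cap with required stops at 6, 7, 9 leaves no slack for detours.
Route from 16: left 3 to 13, up 1 to 9, right 1 to 10, up 1 to 6, right 2 to 8 — 8 moves in all.
Check: all required cells visited; 8 ≤ 8 moves.

16 15 14 13 9 10 6 7 8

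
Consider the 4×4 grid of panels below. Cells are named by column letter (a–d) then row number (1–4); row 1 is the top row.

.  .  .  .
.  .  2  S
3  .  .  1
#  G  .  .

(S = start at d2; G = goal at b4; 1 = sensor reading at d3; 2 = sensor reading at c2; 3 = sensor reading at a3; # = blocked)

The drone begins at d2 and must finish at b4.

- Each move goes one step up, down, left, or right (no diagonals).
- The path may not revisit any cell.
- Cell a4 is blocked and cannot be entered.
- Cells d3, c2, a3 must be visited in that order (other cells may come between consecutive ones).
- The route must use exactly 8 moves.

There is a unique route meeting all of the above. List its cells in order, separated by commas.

d2, d3, c3, c2, b2, a2, a3, b3, b4

The waypoints must appear in the order d3, c2, a3, with no cell reused.
Route from d2: down to d3, left to c3, up to c2, 2× left (reaching a2), down to a3, right to b3, down to b4 — 8 moves in all.
Check: order respected (1 at step 1, 2 at step 3, 3 at step 6); 8 moves as required.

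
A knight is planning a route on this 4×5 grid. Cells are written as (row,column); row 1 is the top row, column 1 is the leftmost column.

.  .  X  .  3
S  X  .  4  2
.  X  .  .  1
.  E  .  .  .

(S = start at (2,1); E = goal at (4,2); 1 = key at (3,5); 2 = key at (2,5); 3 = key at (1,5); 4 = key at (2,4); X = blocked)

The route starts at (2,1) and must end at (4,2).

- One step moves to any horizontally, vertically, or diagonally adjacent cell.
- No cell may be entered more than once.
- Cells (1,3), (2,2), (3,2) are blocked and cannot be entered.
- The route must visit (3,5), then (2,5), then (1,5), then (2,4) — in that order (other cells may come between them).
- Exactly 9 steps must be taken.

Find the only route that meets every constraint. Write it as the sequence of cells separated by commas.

The waypoints must appear in the order (3,5), (2,5), (1,5), (2,4), with no cell reused.
Route from (2,1): up-right to (1,2), 2× down-right (reaching (3,4)), right to (3,5), 2× up (reaching (1,5)), 3× down-left (reaching (4,2)) — 9 moves in all.
Check: order respected (1 at step 4, 2 at step 5, 3 at step 6, 4 at step 7); 9 moves as required.

(2,1), (1,2), (2,3), (3,4), (3,5), (2,5), (1,5), (2,4), (3,3), (4,2)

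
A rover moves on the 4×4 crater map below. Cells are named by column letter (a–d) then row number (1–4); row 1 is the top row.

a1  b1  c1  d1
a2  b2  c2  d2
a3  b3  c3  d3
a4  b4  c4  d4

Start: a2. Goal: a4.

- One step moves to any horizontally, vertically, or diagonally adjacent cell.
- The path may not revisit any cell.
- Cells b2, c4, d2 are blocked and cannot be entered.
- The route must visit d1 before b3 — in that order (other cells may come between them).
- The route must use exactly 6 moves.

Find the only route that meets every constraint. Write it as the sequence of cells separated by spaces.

a2 b1 c1 d1 c2 b3 a4

The waypoints must appear in the order d1, b3, with no cell reused.
Route from a2: up-right to b1, 2× right (reaching d1), 3× down-left (reaching a4) — 6 moves in all.
Check: order respected (d1 at step 3, b3 at step 5); 6 moves as required.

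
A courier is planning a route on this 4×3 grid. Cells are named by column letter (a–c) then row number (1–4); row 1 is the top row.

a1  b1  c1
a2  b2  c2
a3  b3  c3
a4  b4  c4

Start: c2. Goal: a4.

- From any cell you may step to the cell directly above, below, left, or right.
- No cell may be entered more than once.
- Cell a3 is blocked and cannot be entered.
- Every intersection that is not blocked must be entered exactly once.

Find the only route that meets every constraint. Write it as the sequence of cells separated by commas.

c2, c1, b1, a1, a2, b2, b3, c3, c4, b4, a4

Need to visit all 11 open cells exactly once, starting at c2 and ending at a4.
Cell a1 has only two open neighbours (a2 and b1), so the path must pass straight through it: one of those is the cell it's entered from and the other is where it exits.
Route from c2: up 1 to c1, left 2 to a1, down 1 to a2, right 1 to b2, down 1 to b3, right 1 to c3, down 1 to c4, left 2 to a4 — 10 moves in all.
Check: all 11 open cells covered.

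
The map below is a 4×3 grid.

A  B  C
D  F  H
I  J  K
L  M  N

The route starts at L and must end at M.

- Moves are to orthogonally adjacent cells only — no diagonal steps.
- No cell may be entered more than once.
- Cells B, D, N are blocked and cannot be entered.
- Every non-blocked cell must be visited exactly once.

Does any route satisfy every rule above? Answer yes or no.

Cell C has only one open neighbour but is neither the start nor the goal, so a Hamiltonian route would have to both enter and leave it through the same neighbour — impossible without revisiting.

no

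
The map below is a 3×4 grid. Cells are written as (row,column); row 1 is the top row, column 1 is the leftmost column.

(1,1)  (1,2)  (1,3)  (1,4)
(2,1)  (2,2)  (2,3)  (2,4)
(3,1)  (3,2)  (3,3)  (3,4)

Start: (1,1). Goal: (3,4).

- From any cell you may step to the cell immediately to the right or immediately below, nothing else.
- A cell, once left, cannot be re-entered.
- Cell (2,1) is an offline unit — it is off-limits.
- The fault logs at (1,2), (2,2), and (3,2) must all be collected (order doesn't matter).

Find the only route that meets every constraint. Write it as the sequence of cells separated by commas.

(1,1), (1,2), (2,2), (3,2), (3,3), (3,4)

Moves only go right or down, so the column and row indices never decrease.
Route from (1,1): right to (1,2), 2× down (reaching (3,2)), 2× right (reaching (3,4)) — 5 moves in all.
Check: all required cells visited.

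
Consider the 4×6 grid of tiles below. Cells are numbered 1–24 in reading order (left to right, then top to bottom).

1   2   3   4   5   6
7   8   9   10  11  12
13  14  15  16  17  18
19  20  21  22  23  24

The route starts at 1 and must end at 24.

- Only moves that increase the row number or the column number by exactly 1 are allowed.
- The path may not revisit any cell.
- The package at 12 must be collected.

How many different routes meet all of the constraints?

A right/down-only route from 1 to 24 makes exactly 3 down-moves and 5 right-moves in some order.
With no other constraints that would be C(8,3) = 56 routes.
Split at 12 and multiply the segment counts: 1→12: 6; 12→24: 1; product = 6.
That gives 6 routes.

6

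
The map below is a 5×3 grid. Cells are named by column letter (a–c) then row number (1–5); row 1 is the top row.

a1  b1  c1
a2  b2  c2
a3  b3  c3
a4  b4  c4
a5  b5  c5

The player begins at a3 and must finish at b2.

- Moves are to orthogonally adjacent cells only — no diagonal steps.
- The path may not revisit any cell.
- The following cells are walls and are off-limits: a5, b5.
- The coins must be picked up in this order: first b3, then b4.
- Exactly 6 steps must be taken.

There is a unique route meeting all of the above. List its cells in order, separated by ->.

a3 -> b3 -> b4 -> c4 -> c3 -> c2 -> b2

The waypoints must appear in the order b3, b4, with no cell reused.
Route from a3: right 1 to b3, down 1 to b4, right 1 to c4, up 2 to c2, left 1 to b2 — 6 moves in all.
Check: order respected (b3 at step 1, b4 at step 2); 6 moves as required.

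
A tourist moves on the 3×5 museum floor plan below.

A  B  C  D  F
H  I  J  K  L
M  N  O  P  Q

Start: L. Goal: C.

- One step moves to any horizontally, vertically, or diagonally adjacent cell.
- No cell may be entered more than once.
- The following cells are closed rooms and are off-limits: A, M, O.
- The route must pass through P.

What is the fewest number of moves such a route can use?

3

Any route passes through P somewhere between L and C. Summing Chebyshev distances along the two legs (L → P → C) gives a lower bound of 1 + 2 = 3 moves.
A route of 3 moves achieves this: L → P → J → C.
Since 3 matches the lower bound, it is optimal.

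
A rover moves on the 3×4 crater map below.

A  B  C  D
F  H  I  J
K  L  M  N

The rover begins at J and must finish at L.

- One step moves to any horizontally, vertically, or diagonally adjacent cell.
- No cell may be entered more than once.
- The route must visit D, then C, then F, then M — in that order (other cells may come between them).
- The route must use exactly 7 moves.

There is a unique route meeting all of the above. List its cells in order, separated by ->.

The waypoints must appear in the order D, C, F, M, with no cell reused.
Route from J: up to D, 2× left (reaching B), down-left to F, right to H, down-right to M, left to L — 7 moves in all.
Check: order respected (D at step 1, C at step 2, F at step 4, M at step 6); 7 moves as required.

J -> D -> C -> B -> F -> H -> M -> L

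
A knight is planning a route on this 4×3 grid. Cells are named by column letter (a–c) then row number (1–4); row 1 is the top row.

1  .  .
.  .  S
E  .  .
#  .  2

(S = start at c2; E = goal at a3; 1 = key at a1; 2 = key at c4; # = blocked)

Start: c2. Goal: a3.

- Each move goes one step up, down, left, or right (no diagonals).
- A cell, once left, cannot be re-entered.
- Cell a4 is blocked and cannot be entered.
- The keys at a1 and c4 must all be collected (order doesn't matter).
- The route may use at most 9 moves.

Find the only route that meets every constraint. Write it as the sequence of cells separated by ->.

c2 -> c3 -> c4 -> b4 -> b3 -> b2 -> b1 -> a1 -> a2 -> a3

The budget equals the shortest possible length, so every move has to be on a shortest route through the required cells.
Route from c2: down 2 to c4, left 1 to b4, up 3 to b1, left 1 to a1, down 2 to a3 — 9 moves in all.
Check: all required cells visited; 9 ≤ 9 moves.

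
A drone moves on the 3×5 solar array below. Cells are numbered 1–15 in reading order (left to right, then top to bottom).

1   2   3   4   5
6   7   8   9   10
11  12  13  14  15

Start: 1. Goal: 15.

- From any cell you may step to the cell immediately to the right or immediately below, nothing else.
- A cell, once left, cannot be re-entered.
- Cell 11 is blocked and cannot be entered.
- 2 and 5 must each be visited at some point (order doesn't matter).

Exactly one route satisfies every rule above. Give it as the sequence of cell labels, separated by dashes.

1 - 2 - 3 - 4 - 5 - 10 - 15

Moves only go right or down, so the column and row indices never decrease.
Route from 1: 4× right (reaching 5), 2× down (reaching 15) — 6 moves in all.
Check: all required cells visited.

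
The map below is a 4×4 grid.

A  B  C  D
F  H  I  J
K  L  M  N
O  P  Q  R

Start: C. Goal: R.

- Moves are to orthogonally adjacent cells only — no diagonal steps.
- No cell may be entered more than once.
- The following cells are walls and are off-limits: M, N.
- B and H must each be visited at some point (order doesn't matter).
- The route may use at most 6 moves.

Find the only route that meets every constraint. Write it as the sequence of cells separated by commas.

The 6-move cap with required stops at B, H leaves no slack for detours.
Route from C: left to B, 3× down (reaching P), 2× right (reaching R) — 6 moves in all.
Check: all required cells visited; 6 ≤ 6 moves.

C, B, H, L, P, Q, R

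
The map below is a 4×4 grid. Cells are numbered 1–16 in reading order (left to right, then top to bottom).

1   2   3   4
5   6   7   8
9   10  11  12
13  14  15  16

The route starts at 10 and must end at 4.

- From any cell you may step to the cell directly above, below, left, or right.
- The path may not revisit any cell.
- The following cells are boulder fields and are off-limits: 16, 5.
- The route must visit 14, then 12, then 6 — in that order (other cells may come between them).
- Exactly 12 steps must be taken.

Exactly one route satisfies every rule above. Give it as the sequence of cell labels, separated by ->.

10 -> 9 -> 13 -> 14 -> 15 -> 11 -> 12 -> 8 -> 7 -> 6 -> 2 -> 3 -> 4

The waypoints must appear in the order 14, 12, 6, with no cell reused.
Route from 10: left to 9, down to 13, 2× right (reaching 15), up to 11, right to 12, up to 8, 2× left (reaching 6), up to 2, 2× right (reaching 4) — 12 moves in all.
Check: order respected (14 at step 3, 12 at step 6, 6 at step 9); 12 moves as required.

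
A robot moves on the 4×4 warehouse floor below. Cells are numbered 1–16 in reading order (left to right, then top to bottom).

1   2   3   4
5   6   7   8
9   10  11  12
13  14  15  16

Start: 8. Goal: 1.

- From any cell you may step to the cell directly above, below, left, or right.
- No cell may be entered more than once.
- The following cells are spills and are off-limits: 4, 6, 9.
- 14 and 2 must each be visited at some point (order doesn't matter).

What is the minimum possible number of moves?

10

Any route passes through 14 and 2 in some order between 8 and 1. Summing Manhattan distances along each leg and taking the cheapest ordering (8 → 14 → 2 → 1) gives a lower bound of 4 + 3 + 1 = 8 moves.
That bound ignores the blocked cells. Measuring each leg by the fewest moves that actually steer around them (8→14: 4; 14→2: 5; 2→1: 1) raises the lower bound to 10.
A route of 10 moves exists: 8 → 12 → 16 → 15 → 14 → 10 → 11 → 7 → 3 → 2 → 1.
Since 10 matches that lower bound, it is optimal.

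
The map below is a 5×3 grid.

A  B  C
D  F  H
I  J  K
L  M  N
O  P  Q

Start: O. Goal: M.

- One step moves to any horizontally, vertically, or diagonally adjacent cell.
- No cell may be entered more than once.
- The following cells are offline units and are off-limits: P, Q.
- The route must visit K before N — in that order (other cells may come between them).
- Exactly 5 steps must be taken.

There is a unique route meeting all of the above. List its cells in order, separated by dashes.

The waypoints must appear in the order K, N, with no cell reused.
Route from O: up to L, up-right to J, right to K, down to N, left to M — 5 moves in all.
Check: order respected (K at step 3, N at step 4); 5 moves as required.

O - L - J - K - N - M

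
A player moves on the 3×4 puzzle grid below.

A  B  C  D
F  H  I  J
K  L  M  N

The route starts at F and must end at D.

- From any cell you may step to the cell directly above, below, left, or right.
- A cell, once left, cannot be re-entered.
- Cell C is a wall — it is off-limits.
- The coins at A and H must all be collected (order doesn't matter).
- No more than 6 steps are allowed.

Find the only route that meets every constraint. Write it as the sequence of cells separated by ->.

Any route must reach A and H and still end at D within 6 moves, so the order of the required stops is forced.
Route from F: up 1 to A, right 1 to B, down 1 to H, right 2 to J, up 1 to D — 6 moves in all.
Check: all required cells visited; 6 ≤ 6 moves.

F -> A -> B -> H -> I -> J -> D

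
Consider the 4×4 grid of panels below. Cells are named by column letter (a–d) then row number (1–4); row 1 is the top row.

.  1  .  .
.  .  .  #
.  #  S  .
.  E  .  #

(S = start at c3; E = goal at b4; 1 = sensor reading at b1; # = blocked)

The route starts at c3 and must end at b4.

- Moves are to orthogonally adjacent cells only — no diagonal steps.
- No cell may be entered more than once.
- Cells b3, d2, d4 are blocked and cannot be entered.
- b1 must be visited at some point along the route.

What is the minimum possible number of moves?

Any route passes through b1 somewhere between c3 and b4. Summing Manhattan distances along the two legs (c3 → b1 → b4) gives a lower bound of 3 + 3 = 6 moves.
That bound ignores the blocked cells. Measuring each leg by the fewest moves that actually steer around them (c3→b1: 3; b1→b4: 5) raises the lower bound to 8.
A route of 8 moves exists: c3 → c2 → c1 → b1 → b2 → a2 → a3 → a4 → b4.
Since 8 matches that lower bound, it is optimal.

8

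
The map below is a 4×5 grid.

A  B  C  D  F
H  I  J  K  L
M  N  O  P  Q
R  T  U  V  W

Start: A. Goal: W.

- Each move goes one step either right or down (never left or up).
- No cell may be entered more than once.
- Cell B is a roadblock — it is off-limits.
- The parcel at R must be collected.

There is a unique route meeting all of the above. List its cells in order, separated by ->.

A -> H -> M -> R -> T -> U -> V -> W

Moves only go right or down, so the column and row indices never decrease.
Route from A: down 3 to R, right 4 to W — 7 moves in all.
Check: all required cells visited.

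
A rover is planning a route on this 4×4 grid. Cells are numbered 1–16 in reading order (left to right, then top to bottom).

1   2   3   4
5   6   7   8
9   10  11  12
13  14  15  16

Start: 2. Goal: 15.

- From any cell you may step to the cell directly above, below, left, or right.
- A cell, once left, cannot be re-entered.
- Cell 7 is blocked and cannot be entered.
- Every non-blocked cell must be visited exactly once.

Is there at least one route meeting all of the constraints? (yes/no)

Colour the cells like a checkerboard: each orthogonal step flips colour, so a Hamiltonian route alternates colours. Here there are 8 cells of one colour and 7 of the other, with start on the same colour as the goal — the counts and endpoints can't be arranged into an alternating sequence of length 15, so no Hamiltonian route exists.

no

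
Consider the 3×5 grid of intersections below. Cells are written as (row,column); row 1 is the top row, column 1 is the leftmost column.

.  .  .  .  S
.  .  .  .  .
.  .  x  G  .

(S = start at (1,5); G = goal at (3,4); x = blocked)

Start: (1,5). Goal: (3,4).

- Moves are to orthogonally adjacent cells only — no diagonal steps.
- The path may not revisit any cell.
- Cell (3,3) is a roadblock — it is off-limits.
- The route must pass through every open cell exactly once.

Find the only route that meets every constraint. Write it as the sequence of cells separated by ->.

(1,5) -> (1,4) -> (1,3) -> (1,2) -> (1,1) -> (2,1) -> (3,1) -> (3,2) -> (2,2) -> (2,3) -> (2,4) -> (2,5) -> (3,5) -> (3,4)

Need to visit all 14 open cells exactly once, starting at (1,5) and ending at (3,4).
Cell (3,2) has only two open neighbours ((2,2) and (3,1)), so the path must pass straight through it: one of those is the cell it's entered from and the other is where it exits.
Route from (1,5): 4× left (reaching (1,1)), 2× down (reaching (3,1)), right to (3,2), up to (2,2), 3× right (reaching (2,5)), down to (3,5), left to (3,4) — 13 moves in all.
Check: all 14 open cells covered.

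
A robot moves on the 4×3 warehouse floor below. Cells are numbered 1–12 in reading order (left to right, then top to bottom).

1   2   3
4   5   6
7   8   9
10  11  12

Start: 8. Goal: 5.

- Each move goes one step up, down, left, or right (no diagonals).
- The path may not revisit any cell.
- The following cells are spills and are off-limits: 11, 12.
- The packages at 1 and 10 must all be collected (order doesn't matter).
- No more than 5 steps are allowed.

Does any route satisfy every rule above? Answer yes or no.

no

10 must be visited but has only one open neighbour (7), and it is neither the start nor the goal — the route would have to enter and leave through 7, re-entering it.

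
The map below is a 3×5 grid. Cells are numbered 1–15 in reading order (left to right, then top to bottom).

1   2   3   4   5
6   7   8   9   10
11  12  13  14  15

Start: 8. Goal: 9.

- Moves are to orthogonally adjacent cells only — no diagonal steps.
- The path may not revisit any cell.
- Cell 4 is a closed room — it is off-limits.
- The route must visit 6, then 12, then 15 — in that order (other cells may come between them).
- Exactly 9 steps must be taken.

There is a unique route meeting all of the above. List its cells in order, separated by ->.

The waypoints must appear in the order 6, 12, 15, with no cell reused.
Route from 8: 2× left (reaching 6), down to 11, 4× right (reaching 15), up to 10, left to 9 — 9 moves in all.
Check: order respected (6 at step 2, 12 at step 4, 15 at step 7); 9 moves as required.

8 -> 7 -> 6 -> 11 -> 12 -> 13 -> 14 -> 15 -> 10 -> 9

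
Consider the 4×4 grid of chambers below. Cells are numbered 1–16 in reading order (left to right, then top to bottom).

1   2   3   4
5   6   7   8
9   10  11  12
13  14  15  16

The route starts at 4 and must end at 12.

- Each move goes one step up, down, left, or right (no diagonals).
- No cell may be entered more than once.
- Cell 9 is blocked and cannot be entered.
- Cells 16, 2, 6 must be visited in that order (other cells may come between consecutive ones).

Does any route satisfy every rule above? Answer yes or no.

Ignoring the required order, 12 revisit-free routes from 4 to 12 pass through all of 16, 2, and 6; the waypoint orders that occur are 2 → 6 → 16 (12) — never 16 → 2 → 6.

no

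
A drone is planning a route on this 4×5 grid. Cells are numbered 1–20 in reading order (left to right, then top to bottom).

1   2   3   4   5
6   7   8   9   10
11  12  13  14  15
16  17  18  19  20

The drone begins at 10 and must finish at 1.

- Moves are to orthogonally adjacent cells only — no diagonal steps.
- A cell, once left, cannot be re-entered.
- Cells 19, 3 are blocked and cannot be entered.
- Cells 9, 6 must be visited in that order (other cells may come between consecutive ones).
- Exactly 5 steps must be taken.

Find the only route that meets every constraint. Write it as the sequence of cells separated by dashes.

The waypoints must appear in the order 9, 6, with no cell reused.
Route from 10: 4× left (reaching 6), up to 1 — 5 moves in all.
Check: order respected (9 at step 1, 6 at step 4); 5 moves as required.

10 - 9 - 8 - 7 - 6 - 1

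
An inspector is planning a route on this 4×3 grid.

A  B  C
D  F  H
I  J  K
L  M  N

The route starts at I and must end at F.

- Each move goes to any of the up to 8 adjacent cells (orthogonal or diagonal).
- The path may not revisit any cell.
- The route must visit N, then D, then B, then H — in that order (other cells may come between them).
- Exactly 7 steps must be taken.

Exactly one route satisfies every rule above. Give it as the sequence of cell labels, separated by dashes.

I - M - N - J - D - B - H - F

The waypoints must appear in the order N, D, B, H, with no cell reused.
Route from I: down-right to M, right to N, 2× up-left (reaching D), up-right to B, down-right to H, left to F — 7 moves in all.
Check: order respected (N at step 2, D at step 4, B at step 5, H at step 6); 7 moves as required.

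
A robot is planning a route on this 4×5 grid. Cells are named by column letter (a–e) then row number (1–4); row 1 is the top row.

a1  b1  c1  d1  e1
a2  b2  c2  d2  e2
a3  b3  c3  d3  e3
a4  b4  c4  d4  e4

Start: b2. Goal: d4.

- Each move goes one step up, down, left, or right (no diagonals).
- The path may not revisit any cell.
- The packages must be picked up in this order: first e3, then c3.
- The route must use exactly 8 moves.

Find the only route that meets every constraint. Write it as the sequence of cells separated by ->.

b2 -> c2 -> d2 -> e2 -> e3 -> d3 -> c3 -> c4 -> d4

The waypoints must appear in the order e3, c3, with no cell reused.
Route from b2: 3× right (reaching e2), down to e3, 2× left (reaching c3), down to c4, right to d4 — 8 moves in all.
Check: order respected (e3 at step 4, c3 at step 6); 8 moves as required.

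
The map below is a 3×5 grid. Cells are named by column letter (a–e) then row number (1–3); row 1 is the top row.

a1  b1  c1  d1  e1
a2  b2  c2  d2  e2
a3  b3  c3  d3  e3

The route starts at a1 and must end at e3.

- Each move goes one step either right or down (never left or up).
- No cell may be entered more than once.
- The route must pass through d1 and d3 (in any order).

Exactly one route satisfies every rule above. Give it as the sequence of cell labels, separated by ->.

Moves only go right or down, so the column and row indices never decrease.
Route from a1: 3× right (reaching d1), 2× down (reaching d3), right to e3 — 6 moves in all.
Check: all required cells visited.

a1 -> b1 -> c1 -> d1 -> d2 -> d3 -> e3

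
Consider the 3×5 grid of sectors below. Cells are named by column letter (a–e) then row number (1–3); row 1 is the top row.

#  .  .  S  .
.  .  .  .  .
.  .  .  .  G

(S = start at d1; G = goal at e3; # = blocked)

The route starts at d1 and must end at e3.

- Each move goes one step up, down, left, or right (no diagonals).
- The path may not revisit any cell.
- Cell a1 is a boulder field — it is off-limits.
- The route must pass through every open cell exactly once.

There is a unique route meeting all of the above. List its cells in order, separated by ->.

Need to visit all 14 open cells exactly once, starting at d1 and ending at e3.
Route from d1: right to e1, down to e2, 2× left (reaching c2), up to c1, left to b1, down to b2, left to a2, down to a3, 4× right (reaching e3) — 13 moves in all.
Check: all 14 open cells covered.

d1 -> e1 -> e2 -> d2 -> c2 -> c1 -> b1 -> b2 -> a2 -> a3 -> b3 -> c3 -> d3 -> e3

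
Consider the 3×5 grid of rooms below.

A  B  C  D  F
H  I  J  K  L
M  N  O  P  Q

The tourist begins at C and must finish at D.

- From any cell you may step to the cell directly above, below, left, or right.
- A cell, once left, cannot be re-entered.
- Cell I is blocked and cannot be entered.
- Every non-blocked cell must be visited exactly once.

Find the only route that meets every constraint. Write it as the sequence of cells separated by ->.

Need to visit all 14 open cells exactly once, starting at C and ending at D.
Cell H has only two open neighbours (A and M), so the path must pass straight through it: one of those is the cell it's entered from and the other is where it exits.
Route from C: 2× left (reaching A), 2× down (reaching M), 2× right (reaching O), up to J, right to K, down to P, right to Q, 2× up (reaching F), left to D — 13 moves in all.
Check: all 14 open cells covered.

C -> B -> A -> H -> M -> N -> O -> J -> K -> P -> Q -> L -> F -> D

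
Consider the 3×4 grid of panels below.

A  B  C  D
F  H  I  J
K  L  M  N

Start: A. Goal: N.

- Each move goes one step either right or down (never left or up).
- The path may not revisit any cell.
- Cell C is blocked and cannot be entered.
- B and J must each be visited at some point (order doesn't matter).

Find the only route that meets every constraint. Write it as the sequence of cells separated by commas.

Moves only go right or down, so the column and row indices never decrease.
Route from A: right 1 to B, down 1 to H, right 2 to J, down 1 to N — 5 moves in all.
Check: all required cells visited.

A, B, H, I, J, N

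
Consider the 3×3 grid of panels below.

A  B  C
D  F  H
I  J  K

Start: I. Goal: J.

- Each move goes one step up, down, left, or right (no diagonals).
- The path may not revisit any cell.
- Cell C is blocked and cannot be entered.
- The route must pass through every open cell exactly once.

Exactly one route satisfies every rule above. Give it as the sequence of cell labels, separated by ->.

Need to visit all 8 open cells exactly once, starting at I and ending at J.
Cell H has only two open neighbours (K and F), so the path must pass straight through it: one of those is the cell it's entered from and the other is where it exits.
Route from I: up 2 to A, right 1 to B, down 1 to F, right 1 to H, down 1 to K, left 1 to J — 7 moves in all.
Check: all 8 open cells covered.

I -> D -> A -> B -> F -> H -> K -> J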